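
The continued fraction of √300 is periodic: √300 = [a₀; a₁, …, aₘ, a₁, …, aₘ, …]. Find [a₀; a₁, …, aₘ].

[17; 3, 8, 3, 34]

a₀ = ⌊√300⌋ = 17.
With m₀=0, d₀=1 and mₖ₊₁ = dₖaₖ − mₖ, dₖ₊₁ = (n − mₖ₊₁²)/dₖ, aₖ₊₁ = ⌊(a₀+mₖ₊₁)/dₖ₊₁⌋:
  k=1: m=17, d=11, a=3
  k=2: m=16, d=4, a=8
  k=3: m=16, d=11, a=3
  k=4: m=17, d=1, a=34
d=1 and a=2a₀=34 at k=4, so the next step gives (m, d) = (17, 11) again — its k=1 value — and the period has length 4.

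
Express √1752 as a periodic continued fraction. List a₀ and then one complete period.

a₀ = ⌊√1752⌋ = 41.
With m₀=0, d₀=1 and mₖ₊₁ = dₖaₖ − mₖ, dₖ₊₁ = (n − mₖ₊₁²)/dₖ, aₖ₊₁ = ⌊(a₀+mₖ₊₁)/dₖ₊₁⌋:
  k=1: m=41, d=71, a=1
  k=2: m=30, d=12, a=5
  k=3: m=30, d=71, a=1
  k=4: m=41, d=1, a=82
d=1 and a=2a₀=82 at k=4, so the next step gives (m, d) = (41, 71) again — its k=1 value — and the period has length 4.

[41; 1, 5, 1, 82]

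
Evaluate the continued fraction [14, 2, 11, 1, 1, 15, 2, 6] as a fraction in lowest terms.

Fold from the inside: start with 6/1.
  2 + 1/6 = 13/6
  15 + 6/13 = 201/13
  1 + 13/201 = 214/201
  1 + 201/214 = 415/214
  11 + 214/415 = 4779/415
  2 + 415/4779 = 9973/4779
  14 + 4779/9973 = 144401/9973

144401/9973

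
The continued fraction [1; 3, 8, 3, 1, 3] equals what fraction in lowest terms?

511/387

Fold from the inside: start with 3/1.
  1 + 1/3 = 4/3
  3 + 3/4 = 15/4
  8 + 4/15 = 124/15
  3 + 15/124 = 387/124
  1 + 124/387 = 511/387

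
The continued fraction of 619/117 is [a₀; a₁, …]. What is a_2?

619 = 5·117 + 34   →  a_0 = 5
117 = 3·34 + 15   →  a_1 = 3
34 = 2·15 + 4   →  a_2 = 2

2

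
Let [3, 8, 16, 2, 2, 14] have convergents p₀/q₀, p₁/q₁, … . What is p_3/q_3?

Using pₖ = aₖpₖ₋₁ + pₖ₋₂, qₖ = aₖqₖ₋₁ + qₖ₋₂ (with p₋₁=1, p₋₂=0, q₋₁=0, q₋₂=1):
  k=0: a=3, p=3, q=1
  k=1: a=8, p=25, q=8
  k=2: a=16, p=403, q=129
  k=3: a=2, p=831, q=266

831/266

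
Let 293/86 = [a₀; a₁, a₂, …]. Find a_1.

2

293 = 3·86 + 35   →  a_0 = 3
86 = 2·35 + 16   →  a_1 = 2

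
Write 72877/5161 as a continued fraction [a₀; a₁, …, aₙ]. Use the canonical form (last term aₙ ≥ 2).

72877 = 14×5161 + 623
5161 = 8×623 + 177
623 = 3×177 + 92
177 = 1×92 + 85
92 = 1×85 + 7
85 = 12×7 + 1
7 = 7×1 + 0  (stop)
So 72877/5161 = [14; 8, 3, 1, 1, 12, 7].

[14; 8, 3, 1, 1, 12, 7]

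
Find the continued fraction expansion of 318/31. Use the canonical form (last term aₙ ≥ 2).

318 = 10*31 + 8
31 = 3*8 + 7
8 = 1*7 + 1
7 = 7*1 + 0  (stop)
So 318/31 = [10; 3, 1, 7].

[10; 3, 1, 7]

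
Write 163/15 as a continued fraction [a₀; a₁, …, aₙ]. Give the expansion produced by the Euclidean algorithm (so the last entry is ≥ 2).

163 = 10*15 + 13
15 = 1*13 + 2
13 = 6*2 + 1
2 = 2*1 + 0  (stop)
So 163/15 = [10; 1, 6, 2].

[10; 1, 6, 2]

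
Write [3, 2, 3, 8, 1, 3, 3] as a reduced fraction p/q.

Fold from the inside: start with 3/1.
  3 + 1/3 = 10/3
  1 + 3/10 = 13/10
  8 + 10/13 = 114/13
  3 + 13/114 = 355/114
  2 + 114/355 = 824/355
  3 + 355/824 = 2827/824

2827/824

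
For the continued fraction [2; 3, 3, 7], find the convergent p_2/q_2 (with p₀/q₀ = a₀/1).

23/10

Using pₖ = aₖpₖ₋₁ + pₖ₋₂, qₖ = aₖqₖ₋₁ + qₖ₋₂ (with p₋₁=1, p₋₂=0, q₋₁=0, q₋₂=1):
  k=0: a=2, p=2, q=1
  k=1: a=3, p=7, q=3
  k=2: a=3, p=23, q=10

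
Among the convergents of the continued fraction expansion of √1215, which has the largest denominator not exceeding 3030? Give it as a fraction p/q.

√1215 = [34; 1, 5, 1, 68, …] (period length 4).
Convergents:
  p_0/q_0 = 34/1
  p_1/q_1 = 35/1
  p_2/q_2 = 209/6
  p_3/q_3 = 244/7
  p_4/q_4 = 16801/482
  p_5/q_5 = 17045/489
  p_6/q_6 = 102026/2927
  p_7/q_7 = 119071/3416
q_6 = 2927 ≤ 3030 < 3416 = q_7, so the answer is 102026/2927.

102026/2927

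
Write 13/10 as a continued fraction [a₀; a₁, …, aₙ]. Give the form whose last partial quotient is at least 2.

[1; 3, 3]

13 = 1*10 + 3
10 = 3*3 + 1
3 = 3*1 + 0  (stop)
So 13/10 = [1; 3, 3].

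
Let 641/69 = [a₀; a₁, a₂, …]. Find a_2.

641 = 9·69 + 20   →  a_0 = 9
69 = 3·20 + 9   →  a_1 = 3
20 = 2·9 + 2   →  a_2 = 2

2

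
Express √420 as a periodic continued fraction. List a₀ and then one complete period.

[20; 2, 40]

a₀ = ⌊√420⌋ = 20.
With m₀=0, d₀=1 and mₖ₊₁ = dₖaₖ − mₖ, dₖ₊₁ = (n − mₖ₊₁²)/dₖ, aₖ₊₁ = ⌊(a₀+mₖ₊₁)/dₖ₊₁⌋:
  k=1: m=20, d=20, a=2
  k=2: m=20, d=1, a=40
d=1 and a=2a₀=40 at k=2, so the next step gives (m, d) = (20, 20) again — its k=1 value — and the period has length 2.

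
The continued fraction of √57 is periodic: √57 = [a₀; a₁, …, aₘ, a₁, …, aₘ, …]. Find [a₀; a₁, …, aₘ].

[7; 1, 1, 4, 1, 1, 14]

a₀ = ⌊√57⌋ = 7.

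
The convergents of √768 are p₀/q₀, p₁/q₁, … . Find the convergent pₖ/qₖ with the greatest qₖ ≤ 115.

√768 = [27; 1, 2, 2, 13, 2, 2, 1, 54, …] (period length 8).
Convergents:
  p_0/q_0 = 27/1
  p_1/q_1 = 28/1
  p_2/q_2 = 83/3
  p_3/q_3 = 194/7
  p_4/q_4 = 2605/94
  p_5/q_5 = 5404/195
q_4 = 94 ≤ 115 < 195 = q_5, so the answer is 2605/94.

2605/94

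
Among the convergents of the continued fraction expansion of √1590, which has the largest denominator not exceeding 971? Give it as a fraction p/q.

25480/639

√1590 = [39; 1, 6, 1, 78, …] (period length 4).
Convergents:
  p_0/q_0 = 39/1
  p_1/q_1 = 40/1
  p_2/q_2 = 279/7
  p_3/q_3 = 319/8
  p_4/q_4 = 25161/631
  p_5/q_5 = 25480/639
  p_6/q_6 = 178041/4465
q_5 = 639 ≤ 971 < 4465 = q_6, so the answer is 25480/639.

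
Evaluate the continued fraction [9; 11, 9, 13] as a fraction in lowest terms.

11917/1311

Using pₖ = aₖpₖ₋₁ + pₖ₋₂ and qₖ = aₖqₖ₋₁ + qₖ₋₂:
  k=0: a=9, p=9, q=1
  k=1: a=11, p=100, q=11
  k=2: a=9, p=909, q=100
  k=3: a=13, p=11917, q=1311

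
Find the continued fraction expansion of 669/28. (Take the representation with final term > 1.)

[23; 1, 8, 3]

669 = 23×28 + 25
28 = 1×25 + 3
25 = 8×3 + 1
3 = 3×1 + 0  (stop)
So 669/28 = [23; 1, 8, 3].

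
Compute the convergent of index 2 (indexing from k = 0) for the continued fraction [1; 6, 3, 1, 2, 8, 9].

22/19

Using pₖ = aₖpₖ₋₁ + pₖ₋₂, qₖ = aₖqₖ₋₁ + qₖ₋₂ (with p₋₁=1, p₋₂=0, q₋₁=0, q₋₂=1):
  k=0: a=1, p=1, q=1
  k=1: a=6, p=7, q=6
  k=2: a=3, p=22, q=19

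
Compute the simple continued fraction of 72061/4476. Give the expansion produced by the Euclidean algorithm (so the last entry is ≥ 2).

[16; 10, 17, 8, 1, 2]

72061 = 16·4476 + 445
4476 = 10·445 + 26
445 = 17·26 + 3
26 = 8·3 + 2
3 = 1·2 + 1
2 = 2·1 + 0  (stop)
So 72061/4476 = [16; 10, 17, 8, 1, 2].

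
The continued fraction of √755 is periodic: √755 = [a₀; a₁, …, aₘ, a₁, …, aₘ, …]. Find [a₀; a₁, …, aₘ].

a₀ = ⌊√755⌋ = 27.
With m₀=0, d₀=1 and mₖ₊₁ = dₖaₖ − mₖ, dₖ₊₁ = (n − mₖ₊₁²)/dₖ, aₖ₊₁ = ⌊(a₀+mₖ₊₁)/dₖ₊₁⌋:
  k=1: m=27, d=26, a=2
  k=2: m=25, d=5, a=10
  k=3: m=25, d=26, a=2
  k=4: m=27, d=1, a=54
d=1 and a=2a₀=54 at k=4, so the next step gives (m, d) = (27, 26) again — its k=1 value — and the period has length 4.

[27; 2, 10, 2, 54]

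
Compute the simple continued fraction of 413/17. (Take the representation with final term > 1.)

413 = 24*17 + 5
17 = 3*5 + 2
5 = 2*2 + 1
2 = 2*1 + 0  (stop)
So 413/17 = [24; 3, 2, 2].

[24; 3, 2, 2]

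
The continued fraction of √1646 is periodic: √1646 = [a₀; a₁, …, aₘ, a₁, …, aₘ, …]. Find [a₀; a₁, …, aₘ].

a₀ = ⌊√1646⌋ = 40.
With m₀=0, d₀=1 and mₖ₊₁ = dₖaₖ − mₖ, dₖ₊₁ = (n − mₖ₊₁²)/dₖ, aₖ₊₁ = ⌊(a₀+mₖ₊₁)/dₖ₊₁⌋:
  k=1: m=40, d=46, a=1
  k=2: m=6, d=35, a=1
  k=3: m=29, d=23, a=3
  k=4: m=40, d=2, a=40
  k=5: m=40, d=23, a=3
  k=6: m=29, d=35, a=1
  k=7: m=6, d=46, a=1
  k=8: m=40, d=1, a=80
d=1 and a=2a₀=80 at k=8, so the next step gives (m, d) = (40, 46) again — its k=1 value — and the period has length 8.

[40; 1, 1, 3, 40, 3, 1, 1, 80]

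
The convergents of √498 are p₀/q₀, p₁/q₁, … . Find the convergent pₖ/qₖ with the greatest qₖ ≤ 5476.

56794/2545

√498 = [22; 3, 6, 22, 6, 3, 44, …] (period length 6).
Convergents:
  p_0/q_0 = 22/1
  p_1/q_1 = 67/3
  p_2/q_2 = 424/19
  p_3/q_3 = 9395/421
  p_4/q_4 = 56794/2545
  p_5/q_5 = 179777/8056
q_4 = 2545 ≤ 5476 < 8056 = q_5, so the answer is 56794/2545.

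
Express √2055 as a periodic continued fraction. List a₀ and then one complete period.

a₀ = ⌊√2055⌋ = 45.

[45; 3, 90]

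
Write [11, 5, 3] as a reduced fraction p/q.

179/16

Fold from the inside: start with 3/1.
  5 + 1/3 = 16/3
  11 + 3/16 = 179/16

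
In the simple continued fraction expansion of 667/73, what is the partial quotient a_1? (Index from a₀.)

667 = 9·73 + 10   →  a_0 = 9
73 = 7·10 + 3   →  a_1 = 7

7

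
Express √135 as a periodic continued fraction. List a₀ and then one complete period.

[11; 1, 1, 1, 1, 1, 1, 1, 22]

a₀ = ⌊√135⌋ = 11.
With m₀=0, d₀=1 and mₖ₊₁ = dₖaₖ − mₖ, dₖ₊₁ = (n − mₖ₊₁²)/dₖ, aₖ₊₁ = ⌊(a₀+mₖ₊₁)/dₖ₊₁⌋:
  k=1: m=11, d=14, a=1
  k=2: m=3, d=9, a=1
  k=3: m=6, d=11, a=1
  k=4: m=5, d=10, a=1
  k=5: m=5, d=11, a=1
  k=6: m=6, d=9, a=1
  k=7: m=3, d=14, a=1
  k=8: m=11, d=1, a=22
d=1 and a=2a₀=22 at k=8, so the next step gives (m, d) = (11, 14) again — its k=1 value — and the period has length 8.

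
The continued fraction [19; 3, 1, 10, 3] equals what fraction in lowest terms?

2561/133

Fold from the inside: start with 3/1.
  10 + 1/3 = 31/3
  1 + 3/31 = 34/31
  3 + 31/34 = 133/34
  19 + 34/133 = 2561/133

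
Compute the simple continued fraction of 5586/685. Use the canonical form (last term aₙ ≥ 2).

5586 = 8*685 + 106
685 = 6*106 + 49
106 = 2*49 + 8
49 = 6*8 + 1
8 = 8*1 + 0  (stop)
So 5586/685 = [8; 6, 2, 6, 8].

[8; 6, 2, 6, 8]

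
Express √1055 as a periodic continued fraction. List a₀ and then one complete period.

a₀ = ⌊√1055⌋ = 32.

[32; 2, 12, 2, 64]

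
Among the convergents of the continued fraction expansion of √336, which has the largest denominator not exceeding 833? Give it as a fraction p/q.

√336 = [18; 3, 36, …] (period length 2).
Convergents:
  p_0/q_0 = 18/1
  p_1/q_1 = 55/3
  p_2/q_2 = 1998/109
  p_3/q_3 = 6049/330
  p_4/q_4 = 219762/11989
q_3 = 330 ≤ 833 < 11989 = q_4, so the answer is 6049/330.

6049/330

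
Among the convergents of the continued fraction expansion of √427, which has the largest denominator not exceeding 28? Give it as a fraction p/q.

62/3

√427 = [20; 1, 1, 1, 40, …] (period length 4).
Convergents:
  p_0/q_0 = 20/1
  p_1/q_1 = 21/1
  p_2/q_2 = 41/2
  p_3/q_3 = 62/3
  p_4/q_4 = 2521/122
q_3 = 3 ≤ 28 < 122 = q_4, so the answer is 62/3.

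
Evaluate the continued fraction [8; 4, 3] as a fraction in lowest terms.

Fold from the inside: start with 3/1.
  4 + 1/3 = 13/3
  8 + 3/13 = 107/13

107/13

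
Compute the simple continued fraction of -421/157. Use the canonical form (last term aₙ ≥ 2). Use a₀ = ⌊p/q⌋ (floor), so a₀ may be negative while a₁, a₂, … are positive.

-421 = -3·157 + 50
157 = 3·50 + 7
50 = 7·7 + 1
7 = 7·1 + 0  (stop)
So -421/157 = [-3; 3, 7, 7].

[-3; 3, 7, 7]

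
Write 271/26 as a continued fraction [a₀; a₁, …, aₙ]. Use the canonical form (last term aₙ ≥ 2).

271 = 10×26 + 11
26 = 2×11 + 4
11 = 2×4 + 3
4 = 1×3 + 1
3 = 3×1 + 0  (stop)
So 271/26 = [10; 2, 2, 1, 3].

[10; 2, 2, 1, 3]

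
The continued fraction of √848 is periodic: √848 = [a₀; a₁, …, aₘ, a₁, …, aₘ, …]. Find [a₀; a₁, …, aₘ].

a₀ = ⌊√848⌋ = 29.
With m₀=0, d₀=1 and mₖ₊₁ = dₖaₖ − mₖ, dₖ₊₁ = (n − mₖ₊₁²)/dₖ, aₖ₊₁ = ⌊(a₀+mₖ₊₁)/dₖ₊₁⌋:
  k=1: m=29, d=7, a=8
  k=2: m=27, d=17, a=3
  k=3: m=24, d=16, a=3
  k=4: m=24, d=17, a=3
  k=5: m=27, d=7, a=8
  k=6: m=29, d=1, a=58
d=1 and a=2a₀=58 at k=6, so the next step gives (m, d) = (29, 7) again — its k=1 value — and the period has length 6.

[29; 8, 3, 3, 3, 8, 58]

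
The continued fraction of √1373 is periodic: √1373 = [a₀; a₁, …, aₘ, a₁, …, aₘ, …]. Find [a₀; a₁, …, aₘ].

a₀ = ⌊√1373⌋ = 37.
With m₀=0, d₀=1 and mₖ₊₁ = dₖaₖ − mₖ, dₖ₊₁ = (n − mₖ₊₁²)/dₖ, aₖ₊₁ = ⌊(a₀+mₖ₊₁)/dₖ₊₁⌋:
  k=1: m=37, d=4, a=18
  k=2: m=35, d=37, a=1
  k=3: m=2, d=37, a=1
  k=4: m=35, d=4, a=18
  k=5: m=37, d=1, a=74
d=1 and a=2a₀=74 at k=5, so the next step gives (m, d) = (37, 4) again — its k=1 value — and the period has length 5.

[37; 18, 1, 1, 18, 74]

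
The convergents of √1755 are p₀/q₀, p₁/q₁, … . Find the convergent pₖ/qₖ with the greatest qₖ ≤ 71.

1173/28

√1755 = [41; 1, 8, 3, 8, 1, 82, …] (period length 6).
Convergents:
  p_0/q_0 = 41/1
  p_1/q_1 = 42/1
  p_2/q_2 = 377/9
  p_3/q_3 = 1173/28
  p_4/q_4 = 9761/233
q_3 = 28 ≤ 71 < 233 = q_4, so the answer is 1173/28.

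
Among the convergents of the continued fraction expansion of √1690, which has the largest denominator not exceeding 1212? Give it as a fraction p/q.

27379/666

√1690 = [41; 9, 8, 9, 82, …] (period length 4).
Convergents:
  p_0/q_0 = 41/1
  p_1/q_1 = 370/9
  p_2/q_2 = 3001/73
  p_3/q_3 = 27379/666
  p_4/q_4 = 2248079/54685
q_3 = 666 ≤ 1212 < 54685 = q_4, so the answer is 27379/666.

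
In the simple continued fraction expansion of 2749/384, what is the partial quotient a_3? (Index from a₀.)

2749 = 7·384 + 61   →  a_0 = 7
384 = 6·61 + 18   →  a_1 = 6
61 = 3·18 + 7   →  a_2 = 3
18 = 2·7 + 4   →  a_3 = 2

2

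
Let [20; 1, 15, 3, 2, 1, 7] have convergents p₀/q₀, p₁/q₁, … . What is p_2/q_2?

335/16

Using pₖ = aₖpₖ₋₁ + pₖ₋₂, qₖ = aₖqₖ₋₁ + qₖ₋₂ (with p₋₁=1, p₋₂=0, q₋₁=0, q₋₂=1):
  k=0: a=20, p=20, q=1
  k=1: a=1, p=21, q=1
  k=2: a=15, p=335, q=16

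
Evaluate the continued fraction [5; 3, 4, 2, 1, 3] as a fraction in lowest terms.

Fold from the inside: start with 3/1.
  1 + 1/3 = 4/3
  2 + 3/4 = 11/4
  4 + 4/11 = 48/11
  3 + 11/48 = 155/48
  5 + 48/155 = 823/155

823/155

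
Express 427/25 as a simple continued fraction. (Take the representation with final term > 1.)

[17; 12, 2]

427 = 17×25 + 2
25 = 12×2 + 1
2 = 2×1 + 0  (stop)
So 427/25 = [17; 12, 2].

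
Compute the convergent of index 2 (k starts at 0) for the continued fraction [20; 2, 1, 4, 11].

61/3

Using pₖ = aₖpₖ₋₁ + pₖ₋₂, qₖ = aₖqₖ₋₁ + qₖ₋₂ (with p₋₁=1, p₋₂=0, q₋₁=0, q₋₂=1):
  k=0: a=20, p=20, q=1
  k=1: a=2, p=41, q=2
  k=2: a=1, p=61, q=3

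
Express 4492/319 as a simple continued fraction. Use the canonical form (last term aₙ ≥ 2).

[14; 12, 3, 1, 2, 2]

4492 = 14·319 + 26
319 = 12·26 + 7
26 = 3·7 + 5
7 = 1·5 + 2
5 = 2·2 + 1
2 = 2·1 + 0  (stop)
So 4492/319 = [14; 12, 3, 1, 2, 2].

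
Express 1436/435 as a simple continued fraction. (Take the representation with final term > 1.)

1436 = 3×435 + 131
435 = 3×131 + 42
131 = 3×42 + 5
42 = 8×5 + 2
5 = 2×2 + 1
2 = 2×1 + 0  (stop)
So 1436/435 = [3; 3, 3, 8, 2, 2].

[3; 3, 3, 8, 2, 2]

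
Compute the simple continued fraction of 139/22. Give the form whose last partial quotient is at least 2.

139 = 6×22 + 7
22 = 3×7 + 1
7 = 7×1 + 0  (stop)
So 139/22 = [6; 3, 7].

[6; 3, 7]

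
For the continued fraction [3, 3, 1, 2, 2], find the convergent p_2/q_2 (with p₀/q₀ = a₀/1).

Using pₖ = aₖpₖ₋₁ + pₖ₋₂, qₖ = aₖqₖ₋₁ + qₖ₋₂ (with p₋₁=1, p₋₂=0, q₋₁=0, q₋₂=1):
  k=0: a=3, p=3, q=1
  k=1: a=3, p=10, q=3
  k=2: a=1, p=13, q=4

13/4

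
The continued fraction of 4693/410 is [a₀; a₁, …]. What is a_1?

4693 = 11·410 + 183   →  a_0 = 11
410 = 2·183 + 44   →  a_1 = 2

2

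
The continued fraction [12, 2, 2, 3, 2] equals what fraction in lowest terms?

Fold from the inside: start with 2/1.
  3 + 1/2 = 7/2
  2 + 2/7 = 16/7
  2 + 7/16 = 39/16
  12 + 16/39 = 484/39

484/39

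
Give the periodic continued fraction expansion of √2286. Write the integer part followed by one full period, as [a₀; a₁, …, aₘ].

a₀ = ⌊√2286⌋ = 47.
With m₀=0, d₀=1 and mₖ₊₁ = dₖaₖ − mₖ, dₖ₊₁ = (n − mₖ₊₁²)/dₖ, aₖ₊₁ = ⌊(a₀+mₖ₊₁)/dₖ₊₁⌋:
  k=1: m=47, d=77, a=1
  k=2: m=30, d=18, a=4
  k=3: m=42, d=29, a=3
  k=4: m=45, d=9, a=10
  k=5: m=45, d=29, a=3
  k=6: m=42, d=18, a=4
  k=7: m=30, d=77, a=1
  k=8: m=47, d=1, a=94
d=1 and a=2a₀=94 at k=8, so the next step gives (m, d) = (47, 77) again — its k=1 value — and the period has length 8.

[47; 1, 4, 3, 10, 3, 4, 1, 94]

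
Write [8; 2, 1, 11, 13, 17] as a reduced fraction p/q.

Using pₖ = aₖpₖ₋₁ + pₖ₋₂ and qₖ = aₖqₖ₋₁ + qₖ₋₂:
  k=0: a=8, p=8, q=1
  k=1: a=2, p=17, q=2
  k=2: a=1, p=25, q=3
  k=3: a=11, p=292, q=35
  k=4: a=13, p=3821, q=458
  k=5: a=17, p=65249, q=7821

65249/7821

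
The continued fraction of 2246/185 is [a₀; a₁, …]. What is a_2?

8

2246 = 12·185 + 26   →  a_0 = 12
185 = 7·26 + 3   →  a_1 = 7
26 = 8·3 + 2   →  a_2 = 8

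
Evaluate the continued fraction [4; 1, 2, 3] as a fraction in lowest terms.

Using pₖ = aₖpₖ₋₁ + pₖ₋₂ and qₖ = aₖqₖ₋₁ + qₖ₋₂:
  k=0: a=4, p=4, q=1
  k=1: a=1, p=5, q=1
  k=2: a=2, p=14, q=3
  k=3: a=3, p=47, q=10

47/10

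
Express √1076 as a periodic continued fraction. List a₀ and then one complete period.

[32; 1, 4, 16, 4, 1, 64]

a₀ = ⌊√1076⌋ = 32.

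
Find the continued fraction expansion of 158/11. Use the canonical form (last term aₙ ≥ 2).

[14; 2, 1, 3]

158 = 14·11 + 4
11 = 2·4 + 3
4 = 1·3 + 1
3 = 3·1 + 0  (stop)
So 158/11 = [14; 2, 1, 3].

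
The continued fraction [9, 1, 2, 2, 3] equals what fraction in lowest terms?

233/24

Fold from the inside: start with 3/1.
  2 + 1/3 = 7/3
  2 + 3/7 = 17/7
  1 + 7/17 = 24/17
  9 + 17/24 = 233/24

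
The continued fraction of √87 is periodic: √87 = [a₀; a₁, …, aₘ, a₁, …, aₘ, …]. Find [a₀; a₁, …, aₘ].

[9; 3, 18]

a₀ = ⌊√87⌋ = 9.
With m₀=0, d₀=1 and mₖ₊₁ = dₖaₖ − mₖ, dₖ₊₁ = (n − mₖ₊₁²)/dₖ, aₖ₊₁ = ⌊(a₀+mₖ₊₁)/dₖ₊₁⌋:
  k=1: m=9, d=6, a=3
  k=2: m=9, d=1, a=18
d=1 and a=2a₀=18 at k=2, so the next step gives (m, d) = (9, 6) again — its k=1 value — and the period has length 2.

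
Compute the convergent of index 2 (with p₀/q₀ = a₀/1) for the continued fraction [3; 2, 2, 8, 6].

Using pₖ = aₖpₖ₋₁ + pₖ₋₂, qₖ = aₖqₖ₋₁ + qₖ₋₂ (with p₋₁=1, p₋₂=0, q₋₁=0, q₋₂=1):
  k=0: a=3, p=3, q=1
  k=1: a=2, p=7, q=2
  k=2: a=2, p=17, q=5

17/5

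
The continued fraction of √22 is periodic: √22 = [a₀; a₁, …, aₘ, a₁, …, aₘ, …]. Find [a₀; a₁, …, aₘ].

a₀ = ⌊√22⌋ = 4.
With m₀=0, d₀=1 and mₖ₊₁ = dₖaₖ − mₖ, dₖ₊₁ = (n − mₖ₊₁²)/dₖ, aₖ₊₁ = ⌊(a₀+mₖ₊₁)/dₖ₊₁⌋:
  k=1: m=4, d=6, a=1
  k=2: m=2, d=3, a=2
  k=3: m=4, d=2, a=4
  k=4: m=4, d=3, a=2
  k=5: m=2, d=6, a=1
  k=6: m=4, d=1, a=8
d=1 and a=2a₀=8 at k=6, so the next step gives (m, d) = (4, 6) again — its k=1 value — and the period has length 6.

[4; 1, 2, 4, 2, 1, 8]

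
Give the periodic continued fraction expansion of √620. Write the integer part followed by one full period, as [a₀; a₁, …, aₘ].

[24; 1, 8, 1, 48]

a₀ = ⌊√620⌋ = 24.
With m₀=0, d₀=1 and mₖ₊₁ = dₖaₖ − mₖ, dₖ₊₁ = (n − mₖ₊₁²)/dₖ, aₖ₊₁ = ⌊(a₀+mₖ₊₁)/dₖ₊₁⌋:
  k=1: m=24, d=44, a=1
  k=2: m=20, d=5, a=8
  k=3: m=20, d=44, a=1
  k=4: m=24, d=1, a=48
d=1 and a=2a₀=48 at k=4, so the next step gives (m, d) = (24, 44) again — its k=1 value — and the period has length 4.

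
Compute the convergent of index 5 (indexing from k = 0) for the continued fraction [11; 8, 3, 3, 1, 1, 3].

Using pₖ = aₖpₖ₋₁ + pₖ₋₂, qₖ = aₖqₖ₋₁ + qₖ₋₂ (with p₋₁=1, p₋₂=0, q₋₁=0, q₋₂=1):
  k=0: a=11, p=11, q=1
  k=1: a=8, p=89, q=8
  k=2: a=3, p=278, q=25
  k=3: a=3, p=923, q=83
  k=4: a=1, p=1201, q=108
  k=5: a=1, p=2124, q=191

2124/191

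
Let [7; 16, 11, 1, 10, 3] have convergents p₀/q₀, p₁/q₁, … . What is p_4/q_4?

14880/2107

Using pₖ = aₖpₖ₋₁ + pₖ₋₂, qₖ = aₖqₖ₋₁ + qₖ₋₂ (with p₋₁=1, p₋₂=0, q₋₁=0, q₋₂=1):
  k=0: a=7, p=7, q=1
  k=1: a=16, p=113, q=16
  k=2: a=11, p=1250, q=177
  k=3: a=1, p=1363, q=193
  k=4: a=10, p=14880, q=2107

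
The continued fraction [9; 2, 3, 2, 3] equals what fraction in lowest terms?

519/55

Using pₖ = aₖpₖ₋₁ + pₖ₋₂ and qₖ = aₖqₖ₋₁ + qₖ₋₂:
  k=0: a=9, p=9, q=1
  k=1: a=2, p=19, q=2
  k=2: a=3, p=66, q=7
  k=3: a=2, p=151, q=16
  k=4: a=3, p=519, q=55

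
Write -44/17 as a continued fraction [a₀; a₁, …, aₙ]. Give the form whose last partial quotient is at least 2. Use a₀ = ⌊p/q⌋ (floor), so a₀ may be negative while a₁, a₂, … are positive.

[-3; 2, 2, 3]

-44 = -3·17 + 7
17 = 2·7 + 3
7 = 2·3 + 1
3 = 3·1 + 0  (stop)
So -44/17 = [-3; 2, 2, 3].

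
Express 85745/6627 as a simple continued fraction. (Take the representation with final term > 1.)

85745 = 12×6627 + 6221
6627 = 1×6221 + 406
6221 = 15×406 + 131
406 = 3×131 + 13
131 = 10×13 + 1
13 = 13×1 + 0  (stop)
So 85745/6627 = [12; 1, 15, 3, 10, 13].

[12; 1, 15, 3, 10, 13]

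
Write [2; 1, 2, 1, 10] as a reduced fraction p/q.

Using pₖ = aₖpₖ₋₁ + pₖ₋₂ and qₖ = aₖqₖ₋₁ + qₖ₋₂:
  k=0: a=2, p=2, q=1
  k=1: a=1, p=3, q=1
  k=2: a=2, p=8, q=3
  k=3: a=1, p=11, q=4
  k=4: a=10, p=118, q=43

118/43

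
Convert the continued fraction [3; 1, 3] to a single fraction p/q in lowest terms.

15/4

Using pₖ = aₖpₖ₋₁ + pₖ₋₂ and qₖ = aₖqₖ₋₁ + qₖ₋₂:
  k=0: a=3, p=3, q=1
  k=1: a=1, p=4, q=1
  k=2: a=3, p=15, q=4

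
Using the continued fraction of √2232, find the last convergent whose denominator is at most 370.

7937/168

√2232 = [47; 4, 10, 4, 94, …] (period length 4).
Convergents:
  p_0/q_0 = 47/1
  p_1/q_1 = 189/4
  p_2/q_2 = 1937/41
  p_3/q_3 = 7937/168
  p_4/q_4 = 748015/15833
q_3 = 168 ≤ 370 < 15833 = q_4, so the answer is 7937/168.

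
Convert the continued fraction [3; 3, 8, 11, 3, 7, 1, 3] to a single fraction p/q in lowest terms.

Fold from the inside: start with 3/1.
  1 + 1/3 = 4/3
  7 + 3/4 = 31/4
  3 + 4/31 = 97/31
  11 + 31/97 = 1098/97
  8 + 97/1098 = 8881/1098
  3 + 1098/8881 = 27741/8881
  3 + 8881/27741 = 92104/27741

92104/27741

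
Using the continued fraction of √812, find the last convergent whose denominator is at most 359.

6497/228

√812 = [28; 2, 56, …] (period length 2).
Convergents:
  p_0/q_0 = 28/1
  p_1/q_1 = 57/2
  p_2/q_2 = 3220/113
  p_3/q_3 = 6497/228
  p_4/q_4 = 367052/12881
q_3 = 228 ≤ 359 < 12881 = q_4, so the answer is 6497/228.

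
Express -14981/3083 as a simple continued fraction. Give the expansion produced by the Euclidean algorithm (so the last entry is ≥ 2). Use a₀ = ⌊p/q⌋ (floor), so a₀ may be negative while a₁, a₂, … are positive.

-14981 = -5*3083 + 434
3083 = 7*434 + 45
434 = 9*45 + 29
45 = 1*29 + 16
29 = 1*16 + 13
16 = 1*13 + 3
13 = 4*3 + 1
3 = 3*1 + 0  (stop)
So -14981/3083 = [-5; 7, 9, 1, 1, 1, 4, 3].

[-5; 7, 9, 1, 1, 1, 4, 3]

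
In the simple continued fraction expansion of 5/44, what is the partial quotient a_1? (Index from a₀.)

8

5 = 0·44 + 5   →  a_0 = 0
44 = 8·5 + 4   →  a_1 = 8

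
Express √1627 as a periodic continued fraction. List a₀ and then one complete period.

a₀ = ⌊√1627⌋ = 40.
With m₀=0, d₀=1 and mₖ₊₁ = dₖaₖ − mₖ, dₖ₊₁ = (n − mₖ₊₁²)/dₖ, aₖ₊₁ = ⌊(a₀+mₖ₊₁)/dₖ₊₁⌋:
  k=1: m=40, d=27, a=2
  k=2: m=14, d=53, a=1
  k=3: m=39, d=2, a=39
  k=4: m=39, d=53, a=1
  k=5: m=14, d=27, a=2
  k=6: m=40, d=1, a=80
d=1 and a=2a₀=80 at k=6, so the next step gives (m, d) = (40, 27) again — its k=1 value — and the period has length 6.

[40; 2, 1, 39, 1, 2, 80]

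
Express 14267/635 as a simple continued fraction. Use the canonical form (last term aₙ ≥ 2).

[22; 2, 7, 4, 10]

14267 = 22*635 + 297
635 = 2*297 + 41
297 = 7*41 + 10
41 = 4*10 + 1
10 = 10*1 + 0  (stop)
So 14267/635 = [22; 2, 7, 4, 10].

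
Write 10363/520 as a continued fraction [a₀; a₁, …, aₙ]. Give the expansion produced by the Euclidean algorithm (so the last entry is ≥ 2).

10363 = 19*520 + 483
520 = 1*483 + 37
483 = 13*37 + 2
37 = 18*2 + 1
2 = 2*1 + 0  (stop)
So 10363/520 = [19; 1, 13, 18, 2].

[19; 1, 13, 18, 2]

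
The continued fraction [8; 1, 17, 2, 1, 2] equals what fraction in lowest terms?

Using pₖ = aₖpₖ₋₁ + pₖ₋₂ and qₖ = aₖqₖ₋₁ + qₖ₋₂:
  k=0: a=8, p=8, q=1
  k=1: a=1, p=9, q=1
  k=2: a=17, p=161, q=18
  k=3: a=2, p=331, q=37
  k=4: a=1, p=492, q=55
  k=5: a=2, p=1315, q=147

1315/147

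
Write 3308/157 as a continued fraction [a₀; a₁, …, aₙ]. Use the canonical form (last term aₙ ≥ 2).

3308 = 21*157 + 11
157 = 14*11 + 3
11 = 3*3 + 2
3 = 1*2 + 1
2 = 2*1 + 0  (stop)
So 3308/157 = [21; 14, 3, 1, 2].

[21; 14, 3, 1, 2]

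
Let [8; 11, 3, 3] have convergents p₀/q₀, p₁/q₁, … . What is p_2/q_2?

Using pₖ = aₖpₖ₋₁ + pₖ₋₂, qₖ = aₖqₖ₋₁ + qₖ₋₂ (with p₋₁=1, p₋₂=0, q₋₁=0, q₋₂=1):
  k=0: a=8, p=8, q=1
  k=1: a=11, p=89, q=11
  k=2: a=3, p=275, q=34

275/34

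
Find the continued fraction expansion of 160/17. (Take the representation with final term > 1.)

160 = 9×17 + 7
17 = 2×7 + 3
7 = 2×3 + 1
3 = 3×1 + 0  (stop)
So 160/17 = [9; 2, 2, 3].

[9; 2, 2, 3]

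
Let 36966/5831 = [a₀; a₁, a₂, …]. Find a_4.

36966 = 6·5831 + 1980   →  a_0 = 6
5831 = 2·1980 + 1871   →  a_1 = 2
1980 = 1·1871 + 109   →  a_2 = 1
1871 = 17·109 + 18   →  a_3 = 17
109 = 6·18 + 1   →  a_4 = 6

6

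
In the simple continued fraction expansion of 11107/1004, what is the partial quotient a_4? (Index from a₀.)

1

11107 = 11·1004 + 63   →  a_0 = 11
1004 = 15·63 + 59   →  a_1 = 15
63 = 1·59 + 4   →  a_2 = 1
59 = 14·4 + 3   →  a_3 = 14
4 = 1·3 + 1   →  a_4 = 1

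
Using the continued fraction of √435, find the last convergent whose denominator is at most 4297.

42631/2044

√435 = [20; 1, 5, 1, 40, …] (period length 4).
Convergents:
  p_0/q_0 = 20/1
  p_1/q_1 = 21/1
  p_2/q_2 = 125/6
  p_3/q_3 = 146/7
  p_4/q_4 = 5965/286
  p_5/q_5 = 6111/293
  p_6/q_6 = 36520/1751
  p_7/q_7 = 42631/2044
  p_8/q_8 = 1741760/83511
q_7 = 2044 ≤ 4297 < 83511 = q_8, so the answer is 42631/2044.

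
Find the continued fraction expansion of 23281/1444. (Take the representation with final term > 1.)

23281 = 16×1444 + 177
1444 = 8×177 + 28
177 = 6×28 + 9
28 = 3×9 + 1
9 = 9×1 + 0  (stop)
So 23281/1444 = [16; 8, 6, 3, 9].

[16; 8, 6, 3, 9]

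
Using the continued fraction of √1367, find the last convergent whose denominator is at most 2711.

√1367 = [36; 1, 35, 1, 72, …] (period length 4).
Convergents:
  p_0/q_0 = 36/1
  p_1/q_1 = 37/1
  p_2/q_2 = 1331/36
  p_3/q_3 = 1368/37
  p_4/q_4 = 99827/2700
  p_5/q_5 = 101195/2737
q_4 = 2700 ≤ 2711 < 2737 = q_5, so the answer is 99827/2700.

99827/2700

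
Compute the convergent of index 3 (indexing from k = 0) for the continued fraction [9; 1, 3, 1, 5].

Using pₖ = aₖpₖ₋₁ + pₖ₋₂, qₖ = aₖqₖ₋₁ + qₖ₋₂ (with p₋₁=1, p₋₂=0, q₋₁=0, q₋₂=1):
  k=0: a=9, p=9, q=1
  k=1: a=1, p=10, q=1
  k=2: a=3, p=39, q=4
  k=3: a=1, p=49, q=5

49/5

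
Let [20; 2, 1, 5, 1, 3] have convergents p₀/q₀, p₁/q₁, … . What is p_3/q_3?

Using pₖ = aₖpₖ₋₁ + pₖ₋₂, qₖ = aₖqₖ₋₁ + qₖ₋₂ (with p₋₁=1, p₋₂=0, q₋₁=0, q₋₂=1):
  k=0: a=20, p=20, q=1
  k=1: a=2, p=41, q=2
  k=2: a=1, p=61, q=3
  k=3: a=5, p=346, q=17

346/17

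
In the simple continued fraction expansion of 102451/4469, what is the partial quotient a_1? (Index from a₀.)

1

102451 = 22·4469 + 4133   →  a_0 = 22
4469 = 1·4133 + 336   →  a_1 = 1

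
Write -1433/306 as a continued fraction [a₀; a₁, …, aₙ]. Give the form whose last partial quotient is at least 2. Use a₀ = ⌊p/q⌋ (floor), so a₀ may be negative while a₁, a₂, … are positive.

-1433 = -5*306 + 97
306 = 3*97 + 15
97 = 6*15 + 7
15 = 2*7 + 1
7 = 7*1 + 0  (stop)
So -1433/306 = [-5; 3, 6, 2, 7].

[-5; 3, 6, 2, 7]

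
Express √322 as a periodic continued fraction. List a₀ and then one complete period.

a₀ = ⌊√322⌋ = 17.
With m₀=0, d₀=1 and mₖ₊₁ = dₖaₖ − mₖ, dₖ₊₁ = (n − mₖ₊₁²)/dₖ, aₖ₊₁ = ⌊(a₀+mₖ₊₁)/dₖ₊₁⌋:
  k=1: m=17, d=33, a=1
  k=2: m=16, d=2, a=16
  k=3: m=16, d=33, a=1
  k=4: m=17, d=1, a=34
d=1 and a=2a₀=34 at k=4, so the next step gives (m, d) = (17, 33) again — its k=1 value — and the period has length 4.

[17; 1, 16, 1, 34]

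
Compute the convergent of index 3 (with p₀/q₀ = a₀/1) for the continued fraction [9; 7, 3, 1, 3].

265/29

Using pₖ = aₖpₖ₋₁ + pₖ₋₂, qₖ = aₖqₖ₋₁ + qₖ₋₂ (with p₋₁=1, p₋₂=0, q₋₁=0, q₋₂=1):
  k=0: a=9, p=9, q=1
  k=1: a=7, p=64, q=7
  k=2: a=3, p=201, q=22
  k=3: a=1, p=265, q=29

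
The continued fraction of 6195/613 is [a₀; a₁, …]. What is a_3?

6195 = 10·613 + 65   →  a_0 = 10
613 = 9·65 + 28   →  a_1 = 9
65 = 2·28 + 9   →  a_2 = 2
28 = 3·9 + 1   →  a_3 = 3

3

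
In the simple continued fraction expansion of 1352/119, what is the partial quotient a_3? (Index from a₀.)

3

1352 = 11·119 + 43   →  a_0 = 11
119 = 2·43 + 33   →  a_1 = 2
43 = 1·33 + 10   →  a_2 = 1
33 = 3·10 + 3   →  a_3 = 3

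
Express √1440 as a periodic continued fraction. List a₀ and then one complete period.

[37; 1, 17, 1, 74]

a₀ = ⌊√1440⌋ = 37.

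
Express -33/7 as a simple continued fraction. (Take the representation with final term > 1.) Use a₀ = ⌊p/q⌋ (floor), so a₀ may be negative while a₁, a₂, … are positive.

[-5; 3, 2]

-33 = -5×7 + 2
7 = 3×2 + 1
2 = 2×1 + 0  (stop)
So -33/7 = [-5; 3, 2].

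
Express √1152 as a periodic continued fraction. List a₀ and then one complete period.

[33; 1, 15, 1, 66]

a₀ = ⌊√1152⌋ = 33.
With m₀=0, d₀=1 and mₖ₊₁ = dₖaₖ − mₖ, dₖ₊₁ = (n − mₖ₊₁²)/dₖ, aₖ₊₁ = ⌊(a₀+mₖ₊₁)/dₖ₊₁⌋:
  k=1: m=33, d=63, a=1
  k=2: m=30, d=4, a=15
  k=3: m=30, d=63, a=1
  k=4: m=33, d=1, a=66
d=1 and a=2a₀=66 at k=4, so the next step gives (m, d) = (33, 63) again — its k=1 value — and the period has length 4.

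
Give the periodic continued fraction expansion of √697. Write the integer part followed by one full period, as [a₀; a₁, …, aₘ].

[26; 2, 2, 52]

a₀ = ⌊√697⌋ = 26.
With m₀=0, d₀=1 and mₖ₊₁ = dₖaₖ − mₖ, dₖ₊₁ = (n − mₖ₊₁²)/dₖ, aₖ₊₁ = ⌊(a₀+mₖ₊₁)/dₖ₊₁⌋:
  k=1: m=26, d=21, a=2
  k=2: m=16, d=21, a=2
  k=3: m=26, d=1, a=52
d=1 and a=2a₀=52 at k=3, so the next step gives (m, d) = (26, 21) again — its k=1 value — and the period has length 3.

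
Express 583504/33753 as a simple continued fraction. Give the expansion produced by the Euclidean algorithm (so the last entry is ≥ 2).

583504 = 17*33753 + 9703
33753 = 3*9703 + 4644
9703 = 2*4644 + 415
4644 = 11*415 + 79
415 = 5*79 + 20
79 = 3*20 + 19
20 = 1*19 + 1
19 = 19*1 + 0  (stop)
So 583504/33753 = [17; 3, 2, 11, 5, 3, 1, 19].

[17; 3, 2, 11, 5, 3, 1, 19]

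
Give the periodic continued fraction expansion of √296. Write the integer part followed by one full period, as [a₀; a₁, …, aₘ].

[17; 4, 1, 7, 1, 4, 34]

a₀ = ⌊√296⌋ = 17.
With m₀=0, d₀=1 and mₖ₊₁ = dₖaₖ − mₖ, dₖ₊₁ = (n − mₖ₊₁²)/dₖ, aₖ₊₁ = ⌊(a₀+mₖ₊₁)/dₖ₊₁⌋:
  k=1: m=17, d=7, a=4
  k=2: m=11, d=25, a=1
  k=3: m=14, d=4, a=7
  k=4: m=14, d=25, a=1
  k=5: m=11, d=7, a=4
  k=6: m=17, d=1, a=34
d=1 and a=2a₀=34 at k=6, so the next step gives (m, d) = (17, 7) again — its k=1 value — and the period has length 6.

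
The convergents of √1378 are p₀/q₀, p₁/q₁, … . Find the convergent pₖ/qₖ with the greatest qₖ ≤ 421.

√1378 = [37; 8, 4, 4, 8, 74, …] (period length 5).
Convergents:
  p_0/q_0 = 37/1
  p_1/q_1 = 297/8
  p_2/q_2 = 1225/33
  p_3/q_3 = 5197/140
  p_4/q_4 = 42801/1153
q_3 = 140 ≤ 421 < 1153 = q_4, so the answer is 5197/140.

5197/140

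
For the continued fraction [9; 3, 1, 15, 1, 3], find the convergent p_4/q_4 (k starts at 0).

620/67

Using pₖ = aₖpₖ₋₁ + pₖ₋₂, qₖ = aₖqₖ₋₁ + qₖ₋₂ (with p₋₁=1, p₋₂=0, q₋₁=0, q₋₂=1):
  k=0: a=9, p=9, q=1
  k=1: a=3, p=28, q=3
  k=2: a=1, p=37, q=4
  k=3: a=15, p=583, q=63
  k=4: a=1, p=620, q=67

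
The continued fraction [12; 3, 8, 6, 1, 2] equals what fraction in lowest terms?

6271/509

Using pₖ = aₖpₖ₋₁ + pₖ₋₂ and qₖ = aₖqₖ₋₁ + qₖ₋₂:
  k=0: a=12, p=12, q=1
  k=1: a=3, p=37, q=3
  k=2: a=8, p=308, q=25
  k=3: a=6, p=1885, q=153
  k=4: a=1, p=2193, q=178
  k=5: a=2, p=6271, q=509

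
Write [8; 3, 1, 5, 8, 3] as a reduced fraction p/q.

4849/587

Using pₖ = aₖpₖ₋₁ + pₖ₋₂ and qₖ = aₖqₖ₋₁ + qₖ₋₂:
  k=0: a=8, p=8, q=1
  k=1: a=3, p=25, q=3
  k=2: a=1, p=33, q=4
  k=3: a=5, p=190, q=23
  k=4: a=8, p=1553, q=188
  k=5: a=3, p=4849, q=587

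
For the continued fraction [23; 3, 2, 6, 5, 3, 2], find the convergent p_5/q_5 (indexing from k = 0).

Using pₖ = aₖpₖ₋₁ + pₖ₋₂, qₖ = aₖqₖ₋₁ + qₖ₋₂ (with p₋₁=1, p₋₂=0, q₋₁=0, q₋₂=1):
  k=0: a=23, p=23, q=1
  k=1: a=3, p=70, q=3
  k=2: a=2, p=163, q=7
  k=3: a=6, p=1048, q=45
  k=4: a=5, p=5403, q=232
  k=5: a=3, p=17257, q=741

17257/741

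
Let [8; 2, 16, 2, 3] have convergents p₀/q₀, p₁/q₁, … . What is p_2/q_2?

280/33

Using pₖ = aₖpₖ₋₁ + pₖ₋₂, qₖ = aₖqₖ₋₁ + qₖ₋₂ (with p₋₁=1, p₋₂=0, q₋₁=0, q₋₂=1):
  k=0: a=8, p=8, q=1
  k=1: a=2, p=17, q=2
  k=2: a=16, p=280, q=33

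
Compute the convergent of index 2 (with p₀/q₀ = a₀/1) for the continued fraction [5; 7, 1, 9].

41/8

Using pₖ = aₖpₖ₋₁ + pₖ₋₂, qₖ = aₖqₖ₋₁ + qₖ₋₂ (with p₋₁=1, p₋₂=0, q₋₁=0, q₋₂=1):
  k=0: a=5, p=5, q=1
  k=1: a=7, p=36, q=7
  k=2: a=1, p=41, q=8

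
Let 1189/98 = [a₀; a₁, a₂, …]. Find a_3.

1

1189 = 12·98 + 13   →  a_0 = 12
98 = 7·13 + 7   →  a_1 = 7
13 = 1·7 + 6   →  a_2 = 1
7 = 1·6 + 1   →  a_3 = 1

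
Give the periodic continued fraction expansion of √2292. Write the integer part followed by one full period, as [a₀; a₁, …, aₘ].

[47; 1, 6, 1, 94]

a₀ = ⌊√2292⌋ = 47.
With m₀=0, d₀=1 and mₖ₊₁ = dₖaₖ − mₖ, dₖ₊₁ = (n − mₖ₊₁²)/dₖ, aₖ₊₁ = ⌊(a₀+mₖ₊₁)/dₖ₊₁⌋:
  k=1: m=47, d=83, a=1
  k=2: m=36, d=12, a=6
  k=3: m=36, d=83, a=1
  k=4: m=47, d=1, a=94
d=1 and a=2a₀=94 at k=4, so the next step gives (m, d) = (47, 83) again — its k=1 value — and the period has length 4.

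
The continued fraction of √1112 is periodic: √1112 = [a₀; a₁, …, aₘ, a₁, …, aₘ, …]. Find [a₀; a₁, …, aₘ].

a₀ = ⌊√1112⌋ = 33.
With m₀=0, d₀=1 and mₖ₊₁ = dₖaₖ − mₖ, dₖ₊₁ = (n − mₖ₊₁²)/dₖ, aₖ₊₁ = ⌊(a₀+mₖ₊₁)/dₖ₊₁⌋:
  k=1: m=33, d=23, a=2
  k=2: m=13, d=41, a=1
  k=3: m=28, d=8, a=7
  k=4: m=28, d=41, a=1
  k=5: m=13, d=23, a=2
  k=6: m=33, d=1, a=66
d=1 and a=2a₀=66 at k=6, so the next step gives (m, d) = (33, 23) again — its k=1 value — and the period has length 6.

[33; 2, 1, 7, 1, 2, 66]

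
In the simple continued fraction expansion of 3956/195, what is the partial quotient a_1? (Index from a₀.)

3956 = 20·195 + 56   →  a_0 = 20
195 = 3·56 + 27   →  a_1 = 3

3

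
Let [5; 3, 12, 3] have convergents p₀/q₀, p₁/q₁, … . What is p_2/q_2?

197/37

Using pₖ = aₖpₖ₋₁ + pₖ₋₂, qₖ = aₖqₖ₋₁ + qₖ₋₂ (with p₋₁=1, p₋₂=0, q₋₁=0, q₋₂=1):
  k=0: a=5, p=5, q=1
  k=1: a=3, p=16, q=3
  k=2: a=12, p=197, q=37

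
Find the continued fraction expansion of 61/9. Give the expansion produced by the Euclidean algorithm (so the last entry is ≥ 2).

61 = 6*9 + 7
9 = 1*7 + 2
7 = 3*2 + 1
2 = 2*1 + 0  (stop)
So 61/9 = [6; 1, 3, 2].

[6; 1, 3, 2]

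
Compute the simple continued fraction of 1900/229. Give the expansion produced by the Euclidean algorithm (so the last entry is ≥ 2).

[8; 3, 2, 1, 2, 1, 1, 3]

1900 = 8*229 + 68
229 = 3*68 + 25
68 = 2*25 + 18
25 = 1*18 + 7
18 = 2*7 + 4
7 = 1*4 + 3
4 = 1*3 + 1
3 = 3*1 + 0  (stop)
So 1900/229 = [8; 3, 2, 1, 2, 1, 1, 3].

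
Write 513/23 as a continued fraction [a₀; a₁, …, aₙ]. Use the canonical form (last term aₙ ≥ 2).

513 = 22*23 + 7
23 = 3*7 + 2
7 = 3*2 + 1
2 = 2*1 + 0  (stop)
So 513/23 = [22; 3, 3, 2].

[22; 3, 3, 2]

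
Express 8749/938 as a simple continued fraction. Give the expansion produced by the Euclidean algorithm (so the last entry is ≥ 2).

[9; 3, 18, 17]

8749 = 9×938 + 307
938 = 3×307 + 17
307 = 18×17 + 1
17 = 17×1 + 0  (stop)
So 8749/938 = [9; 3, 18, 17].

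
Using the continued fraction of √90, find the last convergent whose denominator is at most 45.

√90 = [9; 2, 18, …] (period length 2).
Convergents:
  p_0/q_0 = 9/1
  p_1/q_1 = 19/2
  p_2/q_2 = 351/37
  p_3/q_3 = 721/76
q_2 = 37 ≤ 45 < 76 = q_3, so the answer is 351/37.

351/37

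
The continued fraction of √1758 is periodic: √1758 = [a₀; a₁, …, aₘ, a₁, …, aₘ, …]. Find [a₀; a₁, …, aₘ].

[41; 1, 12, 1, 82]

a₀ = ⌊√1758⌋ = 41.
With m₀=0, d₀=1 and mₖ₊₁ = dₖaₖ − mₖ, dₖ₊₁ = (n − mₖ₊₁²)/dₖ, aₖ₊₁ = ⌊(a₀+mₖ₊₁)/dₖ₊₁⌋:
  k=1: m=41, d=77, a=1
  k=2: m=36, d=6, a=12
  k=3: m=36, d=77, a=1
  k=4: m=41, d=1, a=82
d=1 and a=2a₀=82 at k=4, so the next step gives (m, d) = (41, 77) again — its k=1 value — and the period has length 4.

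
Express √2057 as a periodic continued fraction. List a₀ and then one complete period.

a₀ = ⌊√2057⌋ = 45.
With m₀=0, d₀=1 and mₖ₊₁ = dₖaₖ − mₖ, dₖ₊₁ = (n − mₖ₊₁²)/dₖ, aₖ₊₁ = ⌊(a₀+mₖ₊₁)/dₖ₊₁⌋:
  k=1: m=45, d=32, a=2
  k=2: m=19, d=53, a=1
  k=3: m=34, d=17, a=4
  k=4: m=34, d=53, a=1
  k=5: m=19, d=32, a=2
  k=6: m=45, d=1, a=90
d=1 and a=2a₀=90 at k=6, so the next step gives (m, d) = (45, 32) again — its k=1 value — and the period has length 6.

[45; 2, 1, 4, 1, 2, 90]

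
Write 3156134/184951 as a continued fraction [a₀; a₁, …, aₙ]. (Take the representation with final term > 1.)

[17; 15, 2, 5, 15, 7, 10]

3156134 = 17·184951 + 11967
184951 = 15·11967 + 5446
11967 = 2·5446 + 1075
5446 = 5·1075 + 71
1075 = 15·71 + 10
71 = 7·10 + 1
10 = 10·1 + 0  (stop)
So 3156134/184951 = [17; 15, 2, 5, 15, 7, 10].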